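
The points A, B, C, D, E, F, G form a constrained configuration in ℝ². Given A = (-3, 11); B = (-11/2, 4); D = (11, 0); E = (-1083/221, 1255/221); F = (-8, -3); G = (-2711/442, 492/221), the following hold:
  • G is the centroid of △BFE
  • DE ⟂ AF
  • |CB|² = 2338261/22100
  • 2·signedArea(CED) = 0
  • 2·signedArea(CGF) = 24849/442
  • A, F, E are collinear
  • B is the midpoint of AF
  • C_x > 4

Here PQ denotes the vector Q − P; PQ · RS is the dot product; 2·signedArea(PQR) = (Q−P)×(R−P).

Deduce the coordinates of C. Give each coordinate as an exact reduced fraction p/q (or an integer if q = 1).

C = (5127/1105, 502/221)

1. C_x = 5127/1105  [2·signedArea(CED) = 0 ∩ 2·signedArea(CGF) = 24849/442]
2. C_y = 502/221  [2·signedArea(CED) = 0 ∩ 2·signedArea(CGF) = 24849/442]
   → C = (5127/1105, 502/221)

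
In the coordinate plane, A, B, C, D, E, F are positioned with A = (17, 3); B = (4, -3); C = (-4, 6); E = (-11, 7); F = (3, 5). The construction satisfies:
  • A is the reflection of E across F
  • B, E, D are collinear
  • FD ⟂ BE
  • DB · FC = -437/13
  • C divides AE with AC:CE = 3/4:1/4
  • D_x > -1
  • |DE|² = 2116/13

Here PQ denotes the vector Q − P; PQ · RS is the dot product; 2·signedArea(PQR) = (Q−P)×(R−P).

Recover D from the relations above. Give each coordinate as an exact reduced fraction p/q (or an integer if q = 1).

D = (-5/13, -1/13)

1. D_x = -5/13  [B, E, D are collinear ∩ FD ⟂ BE]
2. D_y = -1/13  [B, E, D are collinear ∩ FD ⟂ BE]
   → D = (-5/13, -1/13)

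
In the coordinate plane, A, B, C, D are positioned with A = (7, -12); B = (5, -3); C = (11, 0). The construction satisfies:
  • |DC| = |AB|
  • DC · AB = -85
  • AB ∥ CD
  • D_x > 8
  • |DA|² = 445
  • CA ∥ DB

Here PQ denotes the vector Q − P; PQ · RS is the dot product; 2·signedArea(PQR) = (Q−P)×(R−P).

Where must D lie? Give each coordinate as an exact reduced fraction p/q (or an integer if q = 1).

D = (9, 9)

1. D_x = 9  [CA ∥ DB ∩ AB ∥ CD]
2. D_y = 9  [CA ∥ DB ∩ AB ∥ CD]
   → D = (9, 9)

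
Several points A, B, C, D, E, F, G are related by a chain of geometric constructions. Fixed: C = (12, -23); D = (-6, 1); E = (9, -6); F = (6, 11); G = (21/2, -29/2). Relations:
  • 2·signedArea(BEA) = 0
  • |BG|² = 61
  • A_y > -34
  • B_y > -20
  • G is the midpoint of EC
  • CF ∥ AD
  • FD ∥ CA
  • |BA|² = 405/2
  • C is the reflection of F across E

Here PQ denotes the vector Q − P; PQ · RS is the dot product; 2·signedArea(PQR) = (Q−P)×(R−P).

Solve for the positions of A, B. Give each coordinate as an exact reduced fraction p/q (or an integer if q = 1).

1. A_x = 0  [CF ∥ AD ∩ FD ∥ CA]
2. A_y = -33  [CF ∥ AD ∩ FD ∥ CA]
   → A = (0, -33)
3. B_x = 9/2  [line 27·x + -9·y + -297 = 0 ∩ |BA|² = 405/2]
4. B_y = -39/2  [line 27·x + -9·y + -297 = 0 ∩ |BA|² = 405/2]
   → B = (9/2, -39/2)

A = (0, -33)
B = (9/2, -39/2)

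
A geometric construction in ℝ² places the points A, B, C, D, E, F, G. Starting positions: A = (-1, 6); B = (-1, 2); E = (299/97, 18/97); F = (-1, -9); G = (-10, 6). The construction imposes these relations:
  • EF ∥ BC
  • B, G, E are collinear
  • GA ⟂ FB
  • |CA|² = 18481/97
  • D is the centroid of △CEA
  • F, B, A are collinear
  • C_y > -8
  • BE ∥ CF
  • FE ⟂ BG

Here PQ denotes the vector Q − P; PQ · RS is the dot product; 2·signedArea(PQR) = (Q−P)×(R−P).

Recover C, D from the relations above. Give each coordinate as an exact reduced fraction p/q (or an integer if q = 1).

1. C_x = -493/97  [BE ∥ CF ∩ EF ∥ BC]
2. C_y = -697/97  [BE ∥ CF ∩ EF ∥ BC]
   → C = (-493/97, -697/97)
3. D_x = -1  [D is the centroid of △CEA]
4. D_y = -1/3  [D is the centroid of △CEA]
   → D = (-1, -1/3)

C = (-493/97, -697/97)
D = (-1, -1/3)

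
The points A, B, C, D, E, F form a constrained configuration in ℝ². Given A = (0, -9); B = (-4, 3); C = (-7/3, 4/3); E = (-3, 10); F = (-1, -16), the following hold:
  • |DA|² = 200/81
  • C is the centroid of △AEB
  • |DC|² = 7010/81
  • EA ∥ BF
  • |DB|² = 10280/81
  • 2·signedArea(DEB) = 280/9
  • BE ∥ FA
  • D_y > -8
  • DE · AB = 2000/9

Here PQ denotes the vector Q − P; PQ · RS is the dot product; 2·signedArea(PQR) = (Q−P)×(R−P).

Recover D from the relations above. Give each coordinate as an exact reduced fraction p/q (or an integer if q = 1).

D = (-10/9, -71/9)

1. D_x = -10/9  [2·signedArea(DEB) = 280/9 ∩ DE · AB = 2000/9]
2. D_y = -71/9  [2·signedArea(DEB) = 280/9 ∩ DE · AB = 2000/9]
   → D = (-10/9, -71/9)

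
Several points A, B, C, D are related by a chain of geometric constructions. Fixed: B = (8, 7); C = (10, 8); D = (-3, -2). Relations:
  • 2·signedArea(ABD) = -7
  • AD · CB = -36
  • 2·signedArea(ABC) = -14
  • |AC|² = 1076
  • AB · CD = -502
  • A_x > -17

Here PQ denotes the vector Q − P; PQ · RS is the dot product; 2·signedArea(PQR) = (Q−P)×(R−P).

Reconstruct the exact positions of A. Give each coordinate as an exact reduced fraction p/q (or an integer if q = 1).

A = (-16, -12)

1. A_x = -16  [AB · CD = -502 ∩ 2·signedArea(ABD) = -7]
2. A_y = -12  [AB · CD = -502 ∩ 2·signedArea(ABD) = -7]
   → A = (-16, -12)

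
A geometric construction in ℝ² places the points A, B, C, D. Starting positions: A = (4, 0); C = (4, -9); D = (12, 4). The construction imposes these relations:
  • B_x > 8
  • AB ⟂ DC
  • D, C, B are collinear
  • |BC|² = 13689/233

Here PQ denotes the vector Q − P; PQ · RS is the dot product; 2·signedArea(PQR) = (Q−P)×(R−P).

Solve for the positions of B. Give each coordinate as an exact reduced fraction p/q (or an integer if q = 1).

1. B_x = 1868/233  [D, C, B are collinear ∩ AB ⟂ DC]
2. B_y = -576/233  [D, C, B are collinear ∩ AB ⟂ DC]
   → B = (1868/233, -576/233)

B = (1868/233, -576/233)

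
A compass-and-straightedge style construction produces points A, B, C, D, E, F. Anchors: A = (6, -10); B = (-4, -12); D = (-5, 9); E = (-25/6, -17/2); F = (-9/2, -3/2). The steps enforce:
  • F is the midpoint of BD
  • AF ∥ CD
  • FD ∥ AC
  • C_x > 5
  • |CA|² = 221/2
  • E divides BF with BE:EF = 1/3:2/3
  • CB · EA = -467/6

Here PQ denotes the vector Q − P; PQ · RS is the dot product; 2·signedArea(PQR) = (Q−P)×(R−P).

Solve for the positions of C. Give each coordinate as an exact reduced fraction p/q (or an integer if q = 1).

1. C_x = 11/2  [AF ∥ CD ∩ FD ∥ AC]
2. C_y = 1/2  [AF ∥ CD ∩ FD ∥ AC]
   → C = (11/2, 1/2)

C = (11/2, 1/2)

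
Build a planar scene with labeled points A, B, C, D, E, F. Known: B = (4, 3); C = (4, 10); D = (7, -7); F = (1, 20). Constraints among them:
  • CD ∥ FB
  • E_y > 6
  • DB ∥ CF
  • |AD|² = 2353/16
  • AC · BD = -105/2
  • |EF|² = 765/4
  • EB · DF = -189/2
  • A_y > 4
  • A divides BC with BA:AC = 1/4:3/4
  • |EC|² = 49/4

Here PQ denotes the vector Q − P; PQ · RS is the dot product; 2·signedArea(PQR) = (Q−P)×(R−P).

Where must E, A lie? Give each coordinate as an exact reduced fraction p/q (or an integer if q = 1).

1. E_x = 4  [line 6·x + -27·y + 303/2 = 0 ∩ |EF|² = 765/4]
2. E_y = 13/2  [line 6·x + -27·y + 303/2 = 0 ∩ |EF|² = 765/4]
   → E = (4, 13/2)
3. A_x = 4  [A divides BC with BA:AC = 1/4:3/4]
4. A_y = 19/4  [A divides BC with BA:AC = 1/4:3/4]
   → A = (4, 19/4)

A = (4, 19/4)
E = (4, 13/2)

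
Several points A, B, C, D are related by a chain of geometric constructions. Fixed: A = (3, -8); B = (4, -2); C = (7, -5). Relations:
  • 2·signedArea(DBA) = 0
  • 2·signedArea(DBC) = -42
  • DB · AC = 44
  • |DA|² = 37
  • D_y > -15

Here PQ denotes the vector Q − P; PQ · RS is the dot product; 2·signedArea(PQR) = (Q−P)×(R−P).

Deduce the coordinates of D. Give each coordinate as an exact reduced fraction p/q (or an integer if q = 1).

1. D_x = 2  [2·signedArea(DBA) = 0 ∩ 2·signedArea(DBC) = -42]
2. D_y = -14  [2·signedArea(DBA) = 0 ∩ 2·signedArea(DBC) = -42]
   → D = (2, -14)

D = (2, -14)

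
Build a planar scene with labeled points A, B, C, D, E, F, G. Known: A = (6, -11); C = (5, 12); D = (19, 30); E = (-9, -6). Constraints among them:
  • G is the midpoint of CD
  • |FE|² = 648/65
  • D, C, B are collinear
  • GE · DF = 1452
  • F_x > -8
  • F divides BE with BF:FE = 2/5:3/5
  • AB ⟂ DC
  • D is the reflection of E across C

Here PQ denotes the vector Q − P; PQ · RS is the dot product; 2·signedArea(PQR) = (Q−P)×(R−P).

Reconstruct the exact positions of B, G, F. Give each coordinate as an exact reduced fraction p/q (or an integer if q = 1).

B = (-75/13, -24/13)
F = (-459/65, -228/65)
G = (12, 21)

1. B_x = -75/13  [D, C, B are collinear ∩ AB ⟂ DC]
2. B_y = -24/13  [D, C, B are collinear ∩ AB ⟂ DC]
   → B = (-75/13, -24/13)
3. G_x = 12  [G is the midpoint of CD]
4. G_y = 21  [G is the midpoint of CD]
   → G = (12, 21)
5. F_x = -459/65  [F divides BE with BF:FE = 2/5:3/5]
6. F_y = -228/65  [F divides BE with BF:FE = 2/5:3/5]
   → F = (-459/65, -228/65)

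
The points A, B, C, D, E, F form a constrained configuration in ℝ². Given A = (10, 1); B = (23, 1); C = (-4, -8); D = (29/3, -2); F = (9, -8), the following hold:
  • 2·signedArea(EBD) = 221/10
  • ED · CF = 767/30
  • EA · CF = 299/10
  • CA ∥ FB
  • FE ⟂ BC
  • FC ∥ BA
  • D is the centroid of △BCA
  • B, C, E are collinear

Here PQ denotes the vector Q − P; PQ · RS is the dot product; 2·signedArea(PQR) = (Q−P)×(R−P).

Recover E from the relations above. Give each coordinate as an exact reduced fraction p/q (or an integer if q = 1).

E = (77/10, -41/10)

1. E_x = 77/10  [B, C, E are collinear ∩ FE ⟂ BC]
2. E_y = -41/10  [B, C, E are collinear ∩ FE ⟂ BC]
   → E = (77/10, -41/10)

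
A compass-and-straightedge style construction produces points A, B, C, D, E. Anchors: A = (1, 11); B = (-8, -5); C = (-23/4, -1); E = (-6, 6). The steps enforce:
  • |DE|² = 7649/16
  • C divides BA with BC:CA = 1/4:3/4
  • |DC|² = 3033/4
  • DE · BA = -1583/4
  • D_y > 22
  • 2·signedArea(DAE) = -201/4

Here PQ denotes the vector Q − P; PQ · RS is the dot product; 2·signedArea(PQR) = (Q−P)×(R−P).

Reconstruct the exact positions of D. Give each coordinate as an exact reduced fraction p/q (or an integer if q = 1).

D = (31/4, 23)

1. D_x = 31/4  [2·signedArea(DAE) = -201/4 ∩ DE · BA = -1583/4]
2. D_y = 23  [2·signedArea(DAE) = -201/4 ∩ DE · BA = -1583/4]
   → D = (31/4, 23)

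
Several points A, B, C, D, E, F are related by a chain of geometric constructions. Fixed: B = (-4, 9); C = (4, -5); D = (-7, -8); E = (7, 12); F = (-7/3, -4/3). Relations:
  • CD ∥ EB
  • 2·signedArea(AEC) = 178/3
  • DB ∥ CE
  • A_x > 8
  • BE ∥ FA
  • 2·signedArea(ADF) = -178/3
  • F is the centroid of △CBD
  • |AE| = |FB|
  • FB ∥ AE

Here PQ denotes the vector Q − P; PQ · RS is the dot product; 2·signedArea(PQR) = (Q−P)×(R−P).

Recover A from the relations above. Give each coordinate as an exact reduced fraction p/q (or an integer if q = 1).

1. A_x = 26/3  [FB ∥ AE ∩ BE ∥ FA]
2. A_y = 5/3  [FB ∥ AE ∩ BE ∥ FA]
   → A = (26/3, 5/3)

A = (26/3, 5/3)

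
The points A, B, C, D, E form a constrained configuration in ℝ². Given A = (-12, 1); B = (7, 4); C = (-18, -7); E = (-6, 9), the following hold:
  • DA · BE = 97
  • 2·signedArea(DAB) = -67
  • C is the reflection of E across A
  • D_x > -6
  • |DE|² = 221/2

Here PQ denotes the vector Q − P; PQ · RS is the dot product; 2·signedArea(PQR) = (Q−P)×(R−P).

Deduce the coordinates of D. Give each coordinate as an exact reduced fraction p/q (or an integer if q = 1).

D = (-11/2, -3/2)

1. D_x = -11/2  [2·signedArea(DAB) = -67 ∩ DA · BE = 97]
2. D_y = -3/2  [2·signedArea(DAB) = -67 ∩ DA · BE = 97]
   → D = (-11/2, -3/2)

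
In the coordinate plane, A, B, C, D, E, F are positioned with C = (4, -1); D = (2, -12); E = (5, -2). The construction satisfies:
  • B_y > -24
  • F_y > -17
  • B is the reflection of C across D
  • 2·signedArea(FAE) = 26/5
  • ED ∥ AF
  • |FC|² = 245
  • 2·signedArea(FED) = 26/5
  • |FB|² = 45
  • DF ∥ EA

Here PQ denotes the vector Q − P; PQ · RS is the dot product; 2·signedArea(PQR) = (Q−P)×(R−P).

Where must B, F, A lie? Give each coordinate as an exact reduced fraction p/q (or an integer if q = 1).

1. B_x = 0  [B is the reflection of C across D]
2. B_y = -23  [B is the reflection of C across D]
   → B = (0, -23)
3. F_x = 6/5  [line 10·x + -3·y + -306/5 = 0 ∩ |FB|² = 45]
4. F_y = -82/5  [line 10·x + -3·y + -306/5 = 0 ∩ |FB|² = 45]
   → F = (6/5, -82/5)
5. A_x = 21/5  [2·signedArea(FAE) = 26/5 ∩ ED ∥ AF]
6. A_y = -32/5  [2·signedArea(FAE) = 26/5 ∩ ED ∥ AF]
   → A = (21/5, -32/5)

A = (21/5, -32/5)
B = (0, -23)
F = (6/5, -82/5)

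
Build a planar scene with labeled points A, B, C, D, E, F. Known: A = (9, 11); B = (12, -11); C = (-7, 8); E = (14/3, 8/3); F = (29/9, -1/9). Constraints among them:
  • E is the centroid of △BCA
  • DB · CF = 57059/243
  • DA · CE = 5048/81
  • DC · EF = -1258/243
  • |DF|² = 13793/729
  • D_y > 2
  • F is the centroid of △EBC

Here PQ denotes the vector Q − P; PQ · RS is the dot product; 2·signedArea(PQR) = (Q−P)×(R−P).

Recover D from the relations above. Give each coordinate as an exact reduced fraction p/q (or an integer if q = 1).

1. D_x = -5/27  [DC · EF = -1258/243 ∩ DB · CF = 57059/243]
2. D_y = 70/27  [DC · EF = -1258/243 ∩ DB · CF = 57059/243]
   → D = (-5/27, 70/27)

D = (-5/27, 70/27)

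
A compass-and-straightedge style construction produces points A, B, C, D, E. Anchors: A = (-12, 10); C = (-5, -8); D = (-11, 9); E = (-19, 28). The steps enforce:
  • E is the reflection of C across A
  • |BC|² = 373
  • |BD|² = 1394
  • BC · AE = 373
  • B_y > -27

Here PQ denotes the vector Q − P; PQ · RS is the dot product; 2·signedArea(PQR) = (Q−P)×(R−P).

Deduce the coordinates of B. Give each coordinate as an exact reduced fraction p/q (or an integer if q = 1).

1. B_x = 2  [line 7·x + -18·y + -482 = 0 ∩ |BC|² = 373]
2. B_y = -26  [line 7·x + -18·y + -482 = 0 ∩ |BC|² = 373]
   → B = (2, -26)

B = (2, -26)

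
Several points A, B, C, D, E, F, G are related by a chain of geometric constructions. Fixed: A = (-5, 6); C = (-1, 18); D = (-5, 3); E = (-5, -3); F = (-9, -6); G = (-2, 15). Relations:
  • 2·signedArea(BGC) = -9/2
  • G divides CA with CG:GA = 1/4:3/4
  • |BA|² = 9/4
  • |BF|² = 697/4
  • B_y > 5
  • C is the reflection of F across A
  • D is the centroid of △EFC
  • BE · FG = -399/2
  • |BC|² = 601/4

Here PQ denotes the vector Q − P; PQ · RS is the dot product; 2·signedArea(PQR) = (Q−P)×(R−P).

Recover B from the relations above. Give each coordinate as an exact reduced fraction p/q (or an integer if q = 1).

B = (-7/2, 6)

1. B_x = -7/2  [BE · FG = -399/2 ∩ 2·signedArea(BGC) = -9/2]
2. B_y = 6  [BE · FG = -399/2 ∩ 2·signedArea(BGC) = -9/2]
   → B = (-7/2, 6)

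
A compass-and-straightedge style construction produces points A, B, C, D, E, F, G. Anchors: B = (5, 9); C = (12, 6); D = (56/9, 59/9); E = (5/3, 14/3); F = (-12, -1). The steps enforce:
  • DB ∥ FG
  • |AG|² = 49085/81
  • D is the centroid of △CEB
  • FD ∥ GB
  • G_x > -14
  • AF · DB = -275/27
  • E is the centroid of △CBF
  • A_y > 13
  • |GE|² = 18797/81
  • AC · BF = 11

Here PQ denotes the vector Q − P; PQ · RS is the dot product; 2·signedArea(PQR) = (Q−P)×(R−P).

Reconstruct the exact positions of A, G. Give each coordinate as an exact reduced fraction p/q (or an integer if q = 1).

1. A_x = 25/3  [AF · DB = -275/27 ∩ AC · BF = 11]
2. A_y = 40/3  [AF · DB = -275/27 ∩ AC · BF = 11]
   → A = (25/3, 40/3)
3. G_x = -119/9  [FD ∥ GB ∩ DB ∥ FG]
4. G_y = 13/9  [FD ∥ GB ∩ DB ∥ FG]
   → G = (-119/9, 13/9)

A = (25/3, 40/3)
G = (-119/9, 13/9)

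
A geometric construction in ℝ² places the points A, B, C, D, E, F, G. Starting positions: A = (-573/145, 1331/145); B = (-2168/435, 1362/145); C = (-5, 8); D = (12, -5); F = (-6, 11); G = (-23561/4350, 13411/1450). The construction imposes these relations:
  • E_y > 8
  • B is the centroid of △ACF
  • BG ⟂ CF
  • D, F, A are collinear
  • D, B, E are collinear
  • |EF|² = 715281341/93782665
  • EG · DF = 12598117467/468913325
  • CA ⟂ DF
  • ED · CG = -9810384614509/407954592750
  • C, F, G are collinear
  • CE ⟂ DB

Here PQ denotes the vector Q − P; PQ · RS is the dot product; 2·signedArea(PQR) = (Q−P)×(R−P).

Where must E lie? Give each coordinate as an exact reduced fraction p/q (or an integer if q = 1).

1. E_x = -403842752/93782665  [D, B, E are collinear ∩ CE ⟂ DB]
2. E_y = 827044804/93782665  [D, B, E are collinear ∩ CE ⟂ DB]
   → E = (-403842752/93782665, 827044804/93782665)

E = (-403842752/93782665, 827044804/93782665)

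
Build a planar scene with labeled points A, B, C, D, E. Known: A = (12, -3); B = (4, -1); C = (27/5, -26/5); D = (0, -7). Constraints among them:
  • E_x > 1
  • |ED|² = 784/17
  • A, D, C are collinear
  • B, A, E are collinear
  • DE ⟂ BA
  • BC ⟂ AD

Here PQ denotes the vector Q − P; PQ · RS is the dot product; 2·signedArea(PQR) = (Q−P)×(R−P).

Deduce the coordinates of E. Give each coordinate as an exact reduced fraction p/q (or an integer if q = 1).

1. E_x = 28/17  [B, A, E are collinear ∩ DE ⟂ BA]
2. E_y = -7/17  [B, A, E are collinear ∩ DE ⟂ BA]
   → E = (28/17, -7/17)

E = (28/17, -7/17)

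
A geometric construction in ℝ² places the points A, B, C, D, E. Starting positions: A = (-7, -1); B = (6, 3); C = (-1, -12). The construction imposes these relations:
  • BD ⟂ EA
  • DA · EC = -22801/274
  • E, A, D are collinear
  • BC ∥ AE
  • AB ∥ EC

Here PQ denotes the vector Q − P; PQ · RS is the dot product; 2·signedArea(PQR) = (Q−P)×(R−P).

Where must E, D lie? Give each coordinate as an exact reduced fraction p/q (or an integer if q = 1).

1. E_x = -14  [AB ∥ EC ∩ BC ∥ AE]
2. E_y = -16  [AB ∥ EC ∩ BC ∥ AE]
   → E = (-14, -16)
3. D_x = -861/274  [E, A, D are collinear ∩ BD ⟂ EA]
4. D_y = 1991/274  [E, A, D are collinear ∩ BD ⟂ EA]
   → D = (-861/274, 1991/274)

D = (-861/274, 1991/274)
E = (-14, -16)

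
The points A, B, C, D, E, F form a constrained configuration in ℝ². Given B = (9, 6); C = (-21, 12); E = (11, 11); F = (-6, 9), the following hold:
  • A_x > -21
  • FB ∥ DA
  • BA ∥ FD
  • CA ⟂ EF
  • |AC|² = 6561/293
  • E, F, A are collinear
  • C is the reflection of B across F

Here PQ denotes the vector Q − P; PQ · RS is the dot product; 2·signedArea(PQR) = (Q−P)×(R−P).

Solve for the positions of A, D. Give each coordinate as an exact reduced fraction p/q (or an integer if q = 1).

1. A_x = -5991/293  [E, F, A are collinear ∩ CA ⟂ EF]
2. A_y = 2139/293  [E, F, A are collinear ∩ CA ⟂ EF]
   → A = (-5991/293, 2139/293)
3. D_x = -10386/293  [FB ∥ DA ∩ BA ∥ FD]
4. D_y = 3018/293  [FB ∥ DA ∩ BA ∥ FD]
   → D = (-10386/293, 3018/293)

A = (-5991/293, 2139/293)
D = (-10386/293, 3018/293)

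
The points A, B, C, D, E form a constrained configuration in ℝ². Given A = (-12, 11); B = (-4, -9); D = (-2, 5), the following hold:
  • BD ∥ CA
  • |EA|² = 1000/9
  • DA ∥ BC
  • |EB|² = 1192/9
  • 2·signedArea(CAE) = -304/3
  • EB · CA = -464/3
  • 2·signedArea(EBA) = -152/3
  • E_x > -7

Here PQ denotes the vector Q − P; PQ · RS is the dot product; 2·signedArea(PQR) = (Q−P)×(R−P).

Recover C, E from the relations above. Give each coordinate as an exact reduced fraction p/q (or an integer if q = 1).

C = (-14, -3)
E = (-6, 7/3)

1. C_x = -14  [BD ∥ CA ∩ DA ∥ BC]
2. C_y = -3  [BD ∥ CA ∩ DA ∥ BC]
   → C = (-14, -3)
3. E_x = -6  [EB · CA = -464/3 ∩ 2·signedArea(EBA) = -152/3]
4. E_y = 7/3  [EB · CA = -464/3 ∩ 2·signedArea(EBA) = -152/3]
   → E = (-6, 7/3)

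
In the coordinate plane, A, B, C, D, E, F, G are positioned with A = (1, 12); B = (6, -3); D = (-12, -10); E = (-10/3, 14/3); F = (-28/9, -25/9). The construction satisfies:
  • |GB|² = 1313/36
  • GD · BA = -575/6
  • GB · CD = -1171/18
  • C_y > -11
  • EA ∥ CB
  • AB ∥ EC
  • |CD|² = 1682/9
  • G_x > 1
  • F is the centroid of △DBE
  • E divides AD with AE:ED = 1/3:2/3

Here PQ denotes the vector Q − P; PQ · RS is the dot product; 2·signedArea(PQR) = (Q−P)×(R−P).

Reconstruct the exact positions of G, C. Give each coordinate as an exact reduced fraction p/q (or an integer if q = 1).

C = (5/3, -31/3)
G = (4/3, 5/6)

1. C_x = 5/3  [EA ∥ CB ∩ AB ∥ EC]
2. C_y = -31/3  [EA ∥ CB ∩ AB ∥ EC]
   → C = (5/3, -31/3)
3. G_x = 4/3  [GD · BA = -575/6 ∩ GB · CD = -1171/18]
4. G_y = 5/6  [GD · BA = -575/6 ∩ GB · CD = -1171/18]
   → G = (4/3, 5/6)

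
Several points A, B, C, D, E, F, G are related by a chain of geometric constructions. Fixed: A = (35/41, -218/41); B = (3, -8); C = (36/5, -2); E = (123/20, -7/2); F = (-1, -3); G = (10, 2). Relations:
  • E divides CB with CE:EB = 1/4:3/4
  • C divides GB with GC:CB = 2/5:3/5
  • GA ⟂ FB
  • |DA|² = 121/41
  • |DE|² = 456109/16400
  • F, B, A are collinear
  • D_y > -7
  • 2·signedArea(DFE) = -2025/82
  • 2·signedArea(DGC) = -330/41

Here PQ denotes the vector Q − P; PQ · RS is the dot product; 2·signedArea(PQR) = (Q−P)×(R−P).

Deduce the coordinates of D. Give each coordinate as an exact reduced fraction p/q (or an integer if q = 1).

D = (79/41, -273/41)

1. D_x = 79/41  [2·signedArea(DGC) = -330/41 ∩ 2·signedArea(DFE) = -2025/82]
2. D_y = -273/41  [2·signedArea(DGC) = -330/41 ∩ 2·signedArea(DFE) = -2025/82]
   → D = (79/41, -273/41)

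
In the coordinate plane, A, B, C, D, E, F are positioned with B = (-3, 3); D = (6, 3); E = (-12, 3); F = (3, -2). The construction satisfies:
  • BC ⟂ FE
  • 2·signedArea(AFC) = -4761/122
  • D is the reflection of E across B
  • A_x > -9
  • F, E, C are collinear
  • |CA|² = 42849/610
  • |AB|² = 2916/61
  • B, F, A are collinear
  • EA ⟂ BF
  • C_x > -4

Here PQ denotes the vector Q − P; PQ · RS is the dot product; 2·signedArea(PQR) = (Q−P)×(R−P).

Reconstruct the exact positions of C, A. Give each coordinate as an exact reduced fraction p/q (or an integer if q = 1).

A = (-507/61, 453/61)
C = (-39/10, 3/10)

1. C_x = -39/10  [F, E, C are collinear ∩ BC ⟂ FE]
2. C_y = 3/10  [F, E, C are collinear ∩ BC ⟂ FE]
   → C = (-39/10, 3/10)
3. A_x = -507/61  [B, F, A are collinear ∩ EA ⟂ BF]
4. A_y = 453/61  [B, F, A are collinear ∩ EA ⟂ BF]
   → A = (-507/61, 453/61)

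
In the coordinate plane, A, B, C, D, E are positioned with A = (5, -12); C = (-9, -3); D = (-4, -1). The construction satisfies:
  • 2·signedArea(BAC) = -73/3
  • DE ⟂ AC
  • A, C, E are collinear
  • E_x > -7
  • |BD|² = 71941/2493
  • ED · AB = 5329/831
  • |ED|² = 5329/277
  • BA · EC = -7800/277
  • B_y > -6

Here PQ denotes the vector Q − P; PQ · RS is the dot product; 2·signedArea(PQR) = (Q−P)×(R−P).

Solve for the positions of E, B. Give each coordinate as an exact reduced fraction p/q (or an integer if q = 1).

B = (-496/277, -4900/831)
E = (-1765/277, -1299/277)

1. E_x = -1765/277  [A, C, E are collinear ∩ DE ⟂ AC]
2. E_y = -1299/277  [A, C, E are collinear ∩ DE ⟂ AC]
   → E = (-1765/277, -1299/277)
3. B_x = -496/277  [BA · EC = -7800/277 ∩ ED · AB = 5329/831]
4. B_y = -4900/831  [BA · EC = -7800/277 ∩ ED · AB = 5329/831]
   → B = (-496/277, -4900/831)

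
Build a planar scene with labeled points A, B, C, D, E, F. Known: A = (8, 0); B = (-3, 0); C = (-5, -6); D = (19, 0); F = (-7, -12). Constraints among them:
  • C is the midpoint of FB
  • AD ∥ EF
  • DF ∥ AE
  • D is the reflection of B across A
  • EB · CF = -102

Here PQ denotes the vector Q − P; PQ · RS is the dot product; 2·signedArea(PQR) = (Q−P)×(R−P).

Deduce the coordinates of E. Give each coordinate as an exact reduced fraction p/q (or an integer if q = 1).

E = (-18, -12)

1. E_x = -18  [AD ∥ EF ∩ DF ∥ AE]
2. E_y = -12  [AD ∥ EF ∩ DF ∥ AE]
   → E = (-18, -12)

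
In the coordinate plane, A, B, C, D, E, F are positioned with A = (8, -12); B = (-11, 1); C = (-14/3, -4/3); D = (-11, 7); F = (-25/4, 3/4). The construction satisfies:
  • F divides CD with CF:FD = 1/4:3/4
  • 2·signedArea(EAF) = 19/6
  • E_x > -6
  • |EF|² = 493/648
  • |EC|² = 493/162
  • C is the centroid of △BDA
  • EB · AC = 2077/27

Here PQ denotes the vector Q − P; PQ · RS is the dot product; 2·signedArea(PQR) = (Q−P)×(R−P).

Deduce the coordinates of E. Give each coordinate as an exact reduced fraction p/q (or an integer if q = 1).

E = (-103/18, 1/18)

1. E_x = -103/18  [EB · AC = 2077/27 ∩ 2·signedArea(EAF) = 19/6]
2. E_y = 1/18  [EB · AC = 2077/27 ∩ 2·signedArea(EAF) = 19/6]
   → E = (-103/18, 1/18)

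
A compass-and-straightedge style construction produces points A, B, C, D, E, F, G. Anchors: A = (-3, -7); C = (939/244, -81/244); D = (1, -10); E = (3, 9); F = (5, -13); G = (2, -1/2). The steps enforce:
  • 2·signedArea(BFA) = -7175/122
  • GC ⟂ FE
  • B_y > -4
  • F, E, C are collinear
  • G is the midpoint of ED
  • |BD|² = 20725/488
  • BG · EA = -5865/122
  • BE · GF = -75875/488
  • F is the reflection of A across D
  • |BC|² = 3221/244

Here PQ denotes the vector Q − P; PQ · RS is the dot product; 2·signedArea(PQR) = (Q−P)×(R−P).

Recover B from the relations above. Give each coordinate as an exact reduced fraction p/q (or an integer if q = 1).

1. B_x = 557/244  [BE · GF = -75875/488 ∩ BG · EA = -5865/122]
2. B_y = -881/244  [BE · GF = -75875/488 ∩ BG · EA = -5865/122]
   → B = (557/244, -881/244)

B = (557/244, -881/244)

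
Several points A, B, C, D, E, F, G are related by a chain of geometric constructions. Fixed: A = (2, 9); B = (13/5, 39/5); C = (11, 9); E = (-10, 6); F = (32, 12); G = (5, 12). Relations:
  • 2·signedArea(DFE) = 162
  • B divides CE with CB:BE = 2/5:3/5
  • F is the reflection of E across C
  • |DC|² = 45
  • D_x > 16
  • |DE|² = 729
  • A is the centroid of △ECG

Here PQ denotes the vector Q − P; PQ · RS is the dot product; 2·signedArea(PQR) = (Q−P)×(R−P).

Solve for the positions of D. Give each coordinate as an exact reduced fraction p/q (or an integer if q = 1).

D = (17, 6)

1. D_x = 17  [line 6·x + -42·y + 150 = 0 ∩ |DE|² = 729]
2. D_y = 6  [line 6·x + -42·y + 150 = 0 ∩ |DE|² = 729]
   → D = (17, 6)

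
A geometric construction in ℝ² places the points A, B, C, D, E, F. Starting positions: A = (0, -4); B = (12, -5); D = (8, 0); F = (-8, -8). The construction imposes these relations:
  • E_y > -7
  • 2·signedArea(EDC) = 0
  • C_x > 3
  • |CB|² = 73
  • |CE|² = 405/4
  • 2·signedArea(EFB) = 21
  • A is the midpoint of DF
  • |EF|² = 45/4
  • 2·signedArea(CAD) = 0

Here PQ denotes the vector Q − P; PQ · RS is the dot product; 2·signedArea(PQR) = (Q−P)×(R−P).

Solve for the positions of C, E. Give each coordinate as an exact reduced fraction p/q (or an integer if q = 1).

1. E_x = -5  [line -3·x + 20·y + 115 = 0 ∩ |EF|² = 45/4]
2. E_y = -13/2  [line -3·x + 20·y + 115 = 0 ∩ |EF|² = 45/4]
   → E = (-5, -13/2)
3. C_x = 4  [line -4·x + 8·y + 32 = 0 ∩ |CE|² = 405/4]
4. C_y = -2  [line -4·x + 8·y + 32 = 0 ∩ |CE|² = 405/4]
   → C = (4, -2)

C = (4, -2)
E = (-5, -13/2)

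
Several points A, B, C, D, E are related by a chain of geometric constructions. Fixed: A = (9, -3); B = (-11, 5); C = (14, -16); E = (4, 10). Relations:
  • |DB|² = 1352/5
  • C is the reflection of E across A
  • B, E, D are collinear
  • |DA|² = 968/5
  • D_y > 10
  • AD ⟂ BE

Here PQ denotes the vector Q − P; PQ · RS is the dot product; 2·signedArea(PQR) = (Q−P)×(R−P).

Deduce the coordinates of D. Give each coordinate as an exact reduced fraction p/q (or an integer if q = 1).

1. D_x = 23/5  [B, E, D are collinear ∩ AD ⟂ BE]
2. D_y = 51/5  [B, E, D are collinear ∩ AD ⟂ BE]
   → D = (23/5, 51/5)

D = (23/5, 51/5)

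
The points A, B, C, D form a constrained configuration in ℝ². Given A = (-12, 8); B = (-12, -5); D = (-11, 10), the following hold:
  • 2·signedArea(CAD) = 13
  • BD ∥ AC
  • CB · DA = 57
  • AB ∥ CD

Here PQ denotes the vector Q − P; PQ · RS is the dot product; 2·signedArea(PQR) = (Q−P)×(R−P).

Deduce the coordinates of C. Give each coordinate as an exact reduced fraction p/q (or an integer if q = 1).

1. C_x = -11  [AB ∥ CD ∩ BD ∥ AC]
2. C_y = 23  [AB ∥ CD ∩ BD ∥ AC]
   → C = (-11, 23)

C = (-11, 23)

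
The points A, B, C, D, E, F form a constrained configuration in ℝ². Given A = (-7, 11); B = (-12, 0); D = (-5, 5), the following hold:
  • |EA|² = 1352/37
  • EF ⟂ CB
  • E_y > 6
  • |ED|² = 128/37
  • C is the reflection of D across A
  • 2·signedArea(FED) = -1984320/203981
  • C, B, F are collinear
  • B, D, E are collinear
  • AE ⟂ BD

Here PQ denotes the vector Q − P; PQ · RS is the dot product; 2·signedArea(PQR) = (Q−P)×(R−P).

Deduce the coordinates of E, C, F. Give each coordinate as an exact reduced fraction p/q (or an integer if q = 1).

1. E_x = -129/37  [B, D, E are collinear ∩ AE ⟂ BD]
2. E_y = 225/37  [B, D, E are collinear ∩ AE ⟂ BD]
   → E = (-129/37, 225/37)
3. C_x = -9  [C is the reflection of D across A]
4. C_y = 17  [C is the reflection of D across A]
   → C = (-9, 17)
5. F_x = -59001/5513  [C, B, F are collinear ∩ EF ⟂ CB]
6. F_y = 40545/5513  [C, B, F are collinear ∩ EF ⟂ CB]
   → F = (-59001/5513, 40545/5513)

C = (-9, 17)
E = (-129/37, 225/37)
F = (-59001/5513, 40545/5513)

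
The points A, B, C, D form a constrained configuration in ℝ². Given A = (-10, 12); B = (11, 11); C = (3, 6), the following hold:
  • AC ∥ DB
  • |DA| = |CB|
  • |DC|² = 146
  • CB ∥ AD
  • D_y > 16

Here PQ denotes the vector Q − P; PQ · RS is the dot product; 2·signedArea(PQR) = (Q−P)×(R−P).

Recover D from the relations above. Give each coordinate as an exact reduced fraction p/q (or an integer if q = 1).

1. D_x = -2  [AC ∥ DB ∩ CB ∥ AD]
2. D_y = 17  [AC ∥ DB ∩ CB ∥ AD]
   → D = (-2, 17)

D = (-2, 17)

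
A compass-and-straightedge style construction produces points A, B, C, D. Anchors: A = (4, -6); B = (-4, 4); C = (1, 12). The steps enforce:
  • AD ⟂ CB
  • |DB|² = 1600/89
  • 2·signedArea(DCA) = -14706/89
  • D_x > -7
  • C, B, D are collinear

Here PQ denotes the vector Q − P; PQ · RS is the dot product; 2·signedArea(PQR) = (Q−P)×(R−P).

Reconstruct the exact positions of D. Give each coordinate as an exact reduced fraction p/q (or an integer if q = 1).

D = (-556/89, 36/89)

1. D_x = -556/89  [C, B, D are collinear ∩ AD ⟂ CB]
2. D_y = 36/89  [C, B, D are collinear ∩ AD ⟂ CB]
   → D = (-556/89, 36/89)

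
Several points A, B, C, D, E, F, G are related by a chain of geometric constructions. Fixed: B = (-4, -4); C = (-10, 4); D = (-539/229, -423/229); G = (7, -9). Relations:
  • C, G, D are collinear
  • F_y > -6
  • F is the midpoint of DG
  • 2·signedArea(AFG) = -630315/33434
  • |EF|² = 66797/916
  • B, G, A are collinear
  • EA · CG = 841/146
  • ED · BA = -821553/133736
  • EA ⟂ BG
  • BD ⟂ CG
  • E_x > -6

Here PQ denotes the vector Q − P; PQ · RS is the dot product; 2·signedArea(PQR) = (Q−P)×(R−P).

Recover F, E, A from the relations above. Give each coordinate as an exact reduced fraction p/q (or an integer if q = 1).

A = (-1751/292, -903/292)
E = (-11/2, -2)
F = (532/229, -1242/229)

1. F_x = 532/229  [F is the midpoint of DG]
2. F_y = -1242/229  [F is the midpoint of DG]
   → F = (532/229, -1242/229)
3. A_x = -1751/292  [B, G, A are collinear ∩ 2·signedArea(AFG) = -630315/33434]
4. A_y = -903/292  [B, G, A are collinear ∩ 2·signedArea(AFG) = -630315/33434]
   → A = (-1751/292, -903/292)
5. E_x = -11/2  [EA · CG = 841/146 ∩ EA ⟂ BG]
6. E_y = -2  [EA · CG = 841/146 ∩ EA ⟂ BG]
   → E = (-11/2, -2)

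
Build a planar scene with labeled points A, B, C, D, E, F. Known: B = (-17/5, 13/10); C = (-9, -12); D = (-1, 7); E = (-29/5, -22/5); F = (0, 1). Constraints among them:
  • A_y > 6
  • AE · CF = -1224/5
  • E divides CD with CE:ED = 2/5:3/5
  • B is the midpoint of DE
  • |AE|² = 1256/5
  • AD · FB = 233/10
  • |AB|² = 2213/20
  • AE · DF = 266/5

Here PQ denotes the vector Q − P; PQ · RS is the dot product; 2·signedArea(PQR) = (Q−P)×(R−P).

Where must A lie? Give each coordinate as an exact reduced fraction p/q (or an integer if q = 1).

A = (29/5, 32/5)

1. A_x = 29/5  [AD · FB = 233/10 ∩ AE · CF = -1224/5]
2. A_y = 32/5  [AD · FB = 233/10 ∩ AE · CF = -1224/5]
   → A = (29/5, 32/5)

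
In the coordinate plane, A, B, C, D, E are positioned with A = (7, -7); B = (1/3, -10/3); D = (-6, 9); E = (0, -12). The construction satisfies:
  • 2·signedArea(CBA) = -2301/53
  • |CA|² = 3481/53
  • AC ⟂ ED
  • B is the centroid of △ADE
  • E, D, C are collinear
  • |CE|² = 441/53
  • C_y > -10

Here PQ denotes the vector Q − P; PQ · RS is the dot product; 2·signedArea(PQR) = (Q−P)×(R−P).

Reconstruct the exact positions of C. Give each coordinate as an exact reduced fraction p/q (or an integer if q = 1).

C = (-42/53, -489/53)

1. C_x = -42/53  [E, D, C are collinear ∩ AC ⟂ ED]
2. C_y = -489/53  [E, D, C are collinear ∩ AC ⟂ ED]
   → C = (-42/53, -489/53)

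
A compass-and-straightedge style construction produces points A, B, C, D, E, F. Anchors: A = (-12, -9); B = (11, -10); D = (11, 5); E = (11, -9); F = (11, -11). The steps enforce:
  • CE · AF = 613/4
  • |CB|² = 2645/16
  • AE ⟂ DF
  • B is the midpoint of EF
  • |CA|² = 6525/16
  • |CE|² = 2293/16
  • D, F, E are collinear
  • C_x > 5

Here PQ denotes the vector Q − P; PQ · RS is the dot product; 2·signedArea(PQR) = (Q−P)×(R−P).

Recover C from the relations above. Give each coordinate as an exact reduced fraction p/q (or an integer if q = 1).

1. C_x = 21/4  [line -23·x + 2·y + 471/4 = 0 ∩ |CB|² = 2645/16]
2. C_y = 3/2  [line -23·x + 2·y + 471/4 = 0 ∩ |CB|² = 2645/16]
   → C = (21/4, 3/2)

C = (21/4, 3/2)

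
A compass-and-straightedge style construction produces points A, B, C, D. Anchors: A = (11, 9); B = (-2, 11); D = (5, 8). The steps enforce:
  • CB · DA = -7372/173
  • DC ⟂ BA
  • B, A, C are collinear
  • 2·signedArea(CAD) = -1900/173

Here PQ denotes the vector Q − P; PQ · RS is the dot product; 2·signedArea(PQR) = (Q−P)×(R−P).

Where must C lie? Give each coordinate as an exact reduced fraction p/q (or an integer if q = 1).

C = (915/173, 1709/173)

1. C_x = 915/173  [B, A, C are collinear ∩ DC ⟂ BA]
2. C_y = 1709/173  [B, A, C are collinear ∩ DC ⟂ BA]
   → C = (915/173, 1709/173)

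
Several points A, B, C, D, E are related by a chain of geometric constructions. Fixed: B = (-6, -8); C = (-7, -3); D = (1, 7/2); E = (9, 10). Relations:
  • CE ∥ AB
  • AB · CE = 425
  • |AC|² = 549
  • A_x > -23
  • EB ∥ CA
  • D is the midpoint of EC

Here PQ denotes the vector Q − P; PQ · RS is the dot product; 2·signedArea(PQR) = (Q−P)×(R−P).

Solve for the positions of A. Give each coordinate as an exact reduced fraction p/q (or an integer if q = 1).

A = (-22, -21)

1. A_x = -22  [CE ∥ AB ∩ EB ∥ CA]
2. A_y = -21  [CE ∥ AB ∩ EB ∥ CA]
   → A = (-22, -21)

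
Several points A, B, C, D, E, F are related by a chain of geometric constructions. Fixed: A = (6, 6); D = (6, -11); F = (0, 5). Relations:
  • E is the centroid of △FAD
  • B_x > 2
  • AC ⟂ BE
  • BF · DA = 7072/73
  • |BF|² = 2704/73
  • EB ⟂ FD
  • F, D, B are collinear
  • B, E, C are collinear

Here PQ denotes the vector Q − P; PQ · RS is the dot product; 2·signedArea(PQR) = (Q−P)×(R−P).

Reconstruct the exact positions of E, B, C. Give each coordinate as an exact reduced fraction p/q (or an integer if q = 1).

1. E_x = 4  [E is the centroid of △FAD]
2. E_y = 0  [E is the centroid of △FAD]
   → E = (4, 0)
3. B_x = 156/73  [F, D, B are collinear ∩ EB ⟂ FD]
4. B_y = -51/73  [F, D, B are collinear ∩ EB ⟂ FD]
   → B = (156/73, -51/73)
5. C_x = 564/73  [B, E, C are collinear ∩ AC ⟂ BE]
6. C_y = 102/73  [B, E, C are collinear ∩ AC ⟂ BE]
   → C = (564/73, 102/73)

B = (156/73, -51/73)
C = (564/73, 102/73)
E = (4, 0)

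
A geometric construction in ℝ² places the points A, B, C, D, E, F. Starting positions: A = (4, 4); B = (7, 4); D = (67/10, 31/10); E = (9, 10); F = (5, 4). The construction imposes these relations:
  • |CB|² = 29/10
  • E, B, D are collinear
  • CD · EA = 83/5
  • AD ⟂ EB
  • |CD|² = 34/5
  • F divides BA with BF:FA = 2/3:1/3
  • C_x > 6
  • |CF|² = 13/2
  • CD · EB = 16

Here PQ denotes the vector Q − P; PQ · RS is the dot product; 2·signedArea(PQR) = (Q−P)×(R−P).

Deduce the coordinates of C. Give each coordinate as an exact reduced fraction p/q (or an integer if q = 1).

C = (69/10, 57/10)

1. C_x = 69/10  [CD · EB = 16 ∩ CD · EA = 83/5]
2. C_y = 57/10  [CD · EB = 16 ∩ CD · EA = 83/5]
   → C = (69/10, 57/10)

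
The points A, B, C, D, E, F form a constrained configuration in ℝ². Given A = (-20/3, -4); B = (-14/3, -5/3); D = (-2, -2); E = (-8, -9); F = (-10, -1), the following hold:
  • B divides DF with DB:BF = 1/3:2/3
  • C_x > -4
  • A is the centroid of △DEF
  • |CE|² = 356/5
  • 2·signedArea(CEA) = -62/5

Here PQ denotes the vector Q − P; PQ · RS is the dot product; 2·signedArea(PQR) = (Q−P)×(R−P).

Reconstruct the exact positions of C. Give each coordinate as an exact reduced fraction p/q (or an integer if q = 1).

1. C_x = -18/5  [line -5·x + 4/3·y + -78/5 = 0 ∩ |CE|² = 356/5]
2. C_y = -9/5  [line -5·x + 4/3·y + -78/5 = 0 ∩ |CE|² = 356/5]
   → C = (-18/5, -9/5)

C = (-18/5, -9/5)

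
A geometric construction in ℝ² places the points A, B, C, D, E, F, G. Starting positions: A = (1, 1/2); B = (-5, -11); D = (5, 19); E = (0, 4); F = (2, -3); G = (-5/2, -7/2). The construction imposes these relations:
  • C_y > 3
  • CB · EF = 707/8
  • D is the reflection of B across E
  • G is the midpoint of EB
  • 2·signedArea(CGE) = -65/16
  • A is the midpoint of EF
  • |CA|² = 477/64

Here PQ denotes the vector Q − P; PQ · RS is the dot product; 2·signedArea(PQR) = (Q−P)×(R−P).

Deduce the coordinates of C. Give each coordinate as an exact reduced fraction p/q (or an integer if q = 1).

C = (1/4, 25/8)

1. C_x = 1/4  [2·signedArea(CGE) = -65/16 ∩ CB · EF = 707/8]
2. C_y = 25/8  [2·signedArea(CGE) = -65/16 ∩ CB · EF = 707/8]
   → C = (1/4, 25/8)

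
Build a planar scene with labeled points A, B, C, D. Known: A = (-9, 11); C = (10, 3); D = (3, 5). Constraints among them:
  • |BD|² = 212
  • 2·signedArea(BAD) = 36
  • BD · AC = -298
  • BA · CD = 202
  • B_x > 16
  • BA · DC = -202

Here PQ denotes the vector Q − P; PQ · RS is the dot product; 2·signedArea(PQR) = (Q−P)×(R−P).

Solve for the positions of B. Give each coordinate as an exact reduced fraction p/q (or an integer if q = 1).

1. B_x = 17  [BA · DC = -202 ∩ 2·signedArea(BAD) = 36]
2. B_y = 1  [BA · DC = -202 ∩ 2·signedArea(BAD) = 36]
   → B = (17, 1)

B = (17, 1)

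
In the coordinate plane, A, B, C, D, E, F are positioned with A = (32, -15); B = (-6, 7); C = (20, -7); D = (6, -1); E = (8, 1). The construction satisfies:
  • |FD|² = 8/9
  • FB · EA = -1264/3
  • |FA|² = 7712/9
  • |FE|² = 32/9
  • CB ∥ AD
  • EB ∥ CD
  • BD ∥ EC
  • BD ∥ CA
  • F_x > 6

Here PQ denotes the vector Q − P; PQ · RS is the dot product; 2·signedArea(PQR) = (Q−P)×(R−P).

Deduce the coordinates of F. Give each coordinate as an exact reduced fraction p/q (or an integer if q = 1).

1. F_x = 20/3  [line -24·x + 16·y + 496/3 = 0 ∩ |FD|² = 8/9]
2. F_y = -1/3  [line -24·x + 16·y + 496/3 = 0 ∩ |FD|² = 8/9]
   → F = (20/3, -1/3)

F = (20/3, -1/3)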